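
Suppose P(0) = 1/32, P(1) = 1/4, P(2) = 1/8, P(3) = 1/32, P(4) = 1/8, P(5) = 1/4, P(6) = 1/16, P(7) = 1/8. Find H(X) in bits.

2.6875 bits

Each probability is a power of 1/2, so log₂(1/p) is an integer.
H = Σ p·log₂(1/p) = 1/32·5 + 1/4·2 + 1/8·3 + 1/32·5 + 1/8·3 + 1/4·2 + 1/16·4 + 1/8·3 = 2.6875 bits.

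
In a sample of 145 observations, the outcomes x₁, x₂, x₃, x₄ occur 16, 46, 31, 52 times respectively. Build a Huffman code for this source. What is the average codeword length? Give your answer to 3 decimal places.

1.966 bits/symbol

Probabilities are the counts divided by 145.
Repeatedly combine the two least-probable nodes; the expected code length is the sum of the merged weights.
merge 16/145 + 31/145 → 47/145
merge 46/145 + 47/145 → 93/145
merge 52/145 + 93/145 → 1
L = 47/145 + 93/145 + 1 = 57/29 ≈ 1.966 bits/symbol.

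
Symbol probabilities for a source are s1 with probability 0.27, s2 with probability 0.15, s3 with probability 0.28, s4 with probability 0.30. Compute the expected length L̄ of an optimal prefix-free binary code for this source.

2 bits/symbol

Repeatedly combine the two least-probable nodes; the expected code length is the sum of the merged weights.
merge 3/20 + 27/100 → 21/50
merge 7/25 + 3/10 → 29/50
merge 21/50 + 29/50 → 1
L = 21/50 + 29/50 + 1 = 2 bits/symbol.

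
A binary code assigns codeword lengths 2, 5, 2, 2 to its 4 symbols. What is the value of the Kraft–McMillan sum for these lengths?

With common denominator 2^5 = 32: Σ 2^(−ℓᵢ) = 8/32 + 1/32 + 8/32 + 8/32 = 25/32 = 0.78125.

0.78125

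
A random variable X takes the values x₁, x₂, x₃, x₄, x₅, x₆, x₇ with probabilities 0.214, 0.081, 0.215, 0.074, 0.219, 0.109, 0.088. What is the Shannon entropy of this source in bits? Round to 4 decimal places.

H = −Σ pᵢ log₂ pᵢ.
−0.214·log₂(0.214) = 0.4760
−0.081·log₂(0.081) = 0.2937
−0.215·log₂(0.215) = 0.4768
−0.074·log₂(0.074) = 0.2780
−0.219·log₂(0.219) = 0.4798
−0.109·log₂(0.109) = 0.3485
−0.088·log₂(0.088) = 0.3086
Sum ≈ 2.6614 → 2.6614 bits.

2.6614 bits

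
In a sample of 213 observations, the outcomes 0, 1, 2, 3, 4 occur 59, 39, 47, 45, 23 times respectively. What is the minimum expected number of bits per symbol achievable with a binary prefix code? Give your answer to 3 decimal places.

Probabilities are the counts divided by 213.
Repeatedly combine the two least-probable nodes; the expected code length is the sum of the merged weights.
merge 23/213 + 13/71 → 62/213
merge 15/71 + 47/213 → 92/213
merge 59/213 + 62/213 → 121/213
merge 92/213 + 121/213 → 1
L = 62/213 + 92/213 + 121/213 + 1 = 488/213 ≈ 2.291 bits/symbol.

2.291 bits/symbol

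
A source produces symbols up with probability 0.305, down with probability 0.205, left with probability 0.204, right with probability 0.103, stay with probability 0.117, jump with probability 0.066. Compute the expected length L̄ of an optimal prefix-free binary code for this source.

Repeatedly combine the two least-probable nodes; the expected code length is the sum of the merged weights.
merge 33/500 + 103/1000 → 169/1000
merge 117/1000 + 169/1000 → 143/500
merge 51/250 + 41/200 → 409/1000
merge 143/500 + 61/200 → 591/1000
merge 409/1000 + 591/1000 → 1
L = 169/1000 + 143/500 + 409/1000 + 591/1000 + 1 = 491/200 = 2.455 bits/symbol.

2.455 bits/symbol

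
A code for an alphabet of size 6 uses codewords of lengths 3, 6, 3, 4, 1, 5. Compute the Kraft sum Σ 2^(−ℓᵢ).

0.859375

With common denominator 2^6 = 64: Σ 2^(−ℓᵢ) = 8/64 + 1/64 + 8/64 + 4/64 + 32/64 + 2/64 = 55/64 = 0.859375.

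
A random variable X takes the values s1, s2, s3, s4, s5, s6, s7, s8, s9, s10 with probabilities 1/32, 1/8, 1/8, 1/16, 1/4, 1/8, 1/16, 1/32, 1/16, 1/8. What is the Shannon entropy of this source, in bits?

Each probability is a power of 1/2, so log₂(1/p) is an integer.
H = Σ p·log₂(1/p) = 1/32·5 + 1/8·3 + 1/8·3 + 1/16·4 + 1/4·2 + 1/8·3 + 1/16·4 + 1/32·5 + 1/16·4 + 1/8·3 = 3.0625 bits.

3.0625 bits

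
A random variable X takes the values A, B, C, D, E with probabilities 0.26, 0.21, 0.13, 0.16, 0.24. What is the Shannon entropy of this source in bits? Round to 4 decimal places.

H = −Σ pᵢ log₂ pᵢ.
−0.26·log₂(0.26) = 0.5053
−0.21·log₂(0.21) = 0.4728
−0.13·log₂(0.13) = 0.3826
−0.16·log₂(0.16) = 0.4230
−0.24·log₂(0.24) = 0.4941
Sum ≈ 2.2779 → 2.2779 bits.

2.2779 bits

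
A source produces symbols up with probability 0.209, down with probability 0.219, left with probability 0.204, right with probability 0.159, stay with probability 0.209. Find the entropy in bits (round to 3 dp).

H = −Σ pᵢ log₂ pᵢ.
−0.209·log₂(0.209) = 0.4720
−0.219·log₂(0.219) = 0.4798
−0.204·log₂(0.204) = 0.4678
−0.159·log₂(0.159) = 0.4218
−0.209·log₂(0.209) = 0.4720
Sum ≈ 2.3135 → 2.314 bits.

2.314 bits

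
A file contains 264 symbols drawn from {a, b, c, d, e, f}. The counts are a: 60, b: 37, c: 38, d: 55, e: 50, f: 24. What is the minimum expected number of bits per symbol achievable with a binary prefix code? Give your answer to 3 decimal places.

2.564 bits/symbol

Probabilities are the counts divided by 264.
Repeatedly combine the two least-probable nodes; the expected code length is the sum of the merged weights.
merge 1/11 + 37/264 → 61/264
merge 19/132 + 25/132 → 1/3
merge 5/24 + 5/22 → 115/264
merge 61/264 + 1/3 → 149/264
merge 115/264 + 149/264 → 1
L = 61/264 + 1/3 + 115/264 + 149/264 + 1 = 677/264 ≈ 2.564 bits/symbol.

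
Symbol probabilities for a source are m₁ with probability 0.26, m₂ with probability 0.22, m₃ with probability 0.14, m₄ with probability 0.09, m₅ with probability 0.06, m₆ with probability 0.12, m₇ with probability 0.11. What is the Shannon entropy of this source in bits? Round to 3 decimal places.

H = −Σ pᵢ log₂ pᵢ.
−0.26·log₂(0.26) = 0.5053
−0.22·log₂(0.22) = 0.4806
−0.14·log₂(0.14) = 0.3971
−0.09·log₂(0.09) = 0.3127
−0.06·log₂(0.06) = 0.2435
−0.12·log₂(0.12) = 0.3671
−0.11·log₂(0.11) = 0.3503
Sum ≈ 2.6565 → 2.657 bits.

2.657 bits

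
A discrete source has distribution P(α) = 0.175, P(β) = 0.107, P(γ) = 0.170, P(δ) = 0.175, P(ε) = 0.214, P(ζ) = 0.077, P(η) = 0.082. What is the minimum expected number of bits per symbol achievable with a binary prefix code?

2.77 bits/symbol

Repeatedly combine the two least-probable nodes; the expected code length is the sum of the merged weights.
merge 77/1000 + 41/500 → 159/1000
merge 107/1000 + 159/1000 → 133/500
merge 17/100 + 7/40 → 69/200
merge 7/40 + 107/500 → 389/1000
merge 133/500 + 69/200 → 611/1000
merge 389/1000 + 611/1000 → 1
L = 159/1000 + 133/500 + 69/200 + 389/1000 + 611/1000 + 1 = 277/100 = 2.77 bits/symbol.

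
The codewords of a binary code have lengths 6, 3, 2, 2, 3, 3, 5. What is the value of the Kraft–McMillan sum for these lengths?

With common denominator 2^6 = 64: Σ 2^(−ℓᵢ) = 1/64 + 8/64 + 16/64 + 16/64 + 8/64 + 8/64 + 2/64 = 59/64 = 0.921875.

0.921875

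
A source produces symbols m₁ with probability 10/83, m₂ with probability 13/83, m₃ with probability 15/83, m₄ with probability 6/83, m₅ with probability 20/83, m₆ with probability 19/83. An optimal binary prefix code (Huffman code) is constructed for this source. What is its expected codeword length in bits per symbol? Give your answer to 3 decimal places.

2.530 bits/symbol

Repeatedly combine the two least-probable nodes; the expected code length is the sum of the merged weights.
merge 6/83 + 10/83 → 16/83
merge 13/83 + 15/83 → 28/83
merge 16/83 + 19/83 → 35/83
merge 20/83 + 28/83 → 48/83
merge 35/83 + 48/83 → 1
L = 16/83 + 28/83 + 35/83 + 48/83 + 1 = 210/83 ≈ 2.530 bits/symbol.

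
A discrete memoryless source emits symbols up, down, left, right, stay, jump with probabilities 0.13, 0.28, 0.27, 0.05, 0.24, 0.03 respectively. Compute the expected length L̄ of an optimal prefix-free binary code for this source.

Repeatedly combine the two least-probable nodes; the expected code length is the sum of the merged weights.
merge 3/100 + 1/20 → 2/25
merge 2/25 + 13/100 → 21/100
merge 21/100 + 6/25 → 9/20
merge 27/100 + 7/25 → 11/20
merge 9/20 + 11/20 → 1
L = 2/25 + 21/100 + 9/20 + 11/20 + 1 = 229/100 = 2.29 bits/symbol.

2.29 bits/symbol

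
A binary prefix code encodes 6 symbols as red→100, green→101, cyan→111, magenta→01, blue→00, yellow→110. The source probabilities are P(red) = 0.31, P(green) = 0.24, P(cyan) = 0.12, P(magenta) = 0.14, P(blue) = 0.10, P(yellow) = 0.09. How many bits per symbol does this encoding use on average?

L̄ = Σ pᵢ·ℓᵢ = 0.31·3 + 0.24·3 + 0.12·3 + 0.14·2 + 0.10·2 + 0.09·3 = 2.76 bits/symbol.

2.76 bits/symbol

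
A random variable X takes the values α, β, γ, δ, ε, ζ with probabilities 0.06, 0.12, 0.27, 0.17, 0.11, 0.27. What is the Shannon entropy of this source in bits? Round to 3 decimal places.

2.416 bits

H = −Σ pᵢ log₂ pᵢ.
−0.06·log₂(0.06) = 0.2435
−0.12·log₂(0.12) = 0.3671
−0.27·log₂(0.27) = 0.5100
−0.17·log₂(0.17) = 0.4346
−0.11·log₂(0.11) = 0.3503
−0.27·log₂(0.27) = 0.5100
Sum ≈ 2.4155 → 2.416 bits.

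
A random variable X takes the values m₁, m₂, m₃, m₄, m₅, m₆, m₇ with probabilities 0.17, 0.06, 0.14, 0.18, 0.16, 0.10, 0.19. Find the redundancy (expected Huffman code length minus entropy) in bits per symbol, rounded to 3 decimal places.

0.059 bits

Entropy H = −Σ p log₂ p ≈ 2.7310 bits.
Huffman merges: 3/50+1/10→4/25; 7/50+4/25→3/10; 4/25+17/100→33/100; 9/50+19/100→37/100; 3/10+33/100→63/100; 37/100+63/100→1. L = 279/100 ≈ 2.7900.
L − H = 2.7900 − 2.7310 = 0.059 bits.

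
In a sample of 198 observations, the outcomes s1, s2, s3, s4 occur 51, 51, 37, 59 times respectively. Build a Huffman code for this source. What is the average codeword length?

2 bits/symbol

Probabilities are the counts divided by 198.
Repeatedly combine the two least-probable nodes; the expected code length is the sum of the merged weights.
merge 37/198 + 17/66 → 4/9
merge 17/66 + 59/198 → 5/9
merge 4/9 + 5/9 → 1
L = 4/9 + 5/9 + 1 = 2 bits/symbol.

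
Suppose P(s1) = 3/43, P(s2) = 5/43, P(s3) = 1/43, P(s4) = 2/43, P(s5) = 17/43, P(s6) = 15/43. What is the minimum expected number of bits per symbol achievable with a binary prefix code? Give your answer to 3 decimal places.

Repeatedly combine the two least-probable nodes; the expected code length is the sum of the merged weights.
merge 1/43 + 2/43 → 3/43
merge 3/43 + 3/43 → 6/43
merge 5/43 + 6/43 → 11/43
merge 11/43 + 15/43 → 26/43
merge 17/43 + 26/43 → 1
L = 3/43 + 6/43 + 11/43 + 26/43 + 1 = 89/43 ≈ 2.070 bits/symbol.

2.070 bits/symbol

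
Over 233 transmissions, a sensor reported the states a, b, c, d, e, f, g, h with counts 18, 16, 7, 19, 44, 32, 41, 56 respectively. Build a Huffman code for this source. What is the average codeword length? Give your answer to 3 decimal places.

Probabilities are the counts divided by 233.
Repeatedly combine the two least-probable nodes; the expected code length is the sum of the merged weights.
merge 7/233 + 16/233 → 23/233
merge 18/233 + 19/233 → 37/233
merge 23/233 + 32/233 → 55/233
merge 37/233 + 41/233 → 78/233
merge 44/233 + 55/233 → 99/233
merge 56/233 + 78/233 → 134/233
merge 99/233 + 134/233 → 1
L = 23/233 + 37/233 + 55/233 + 78/233 + 99/233 + 134/233 + 1 = 659/233 ≈ 2.828 bits/symbol.

2.828 bits/symbol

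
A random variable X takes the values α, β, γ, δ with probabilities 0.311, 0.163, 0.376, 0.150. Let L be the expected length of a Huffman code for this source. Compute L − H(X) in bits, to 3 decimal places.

Entropy H = −Σ p log₂ p ≈ 1.8918 bits.
Huffman merges: 3/20+163/1000→313/1000; 311/1000+313/1000→78/125; 47/125+78/125→1. L = 1937/1000 ≈ 1.9370.
L − H = 1.9370 − 1.8918 = 0.045 bits.

0.045 bits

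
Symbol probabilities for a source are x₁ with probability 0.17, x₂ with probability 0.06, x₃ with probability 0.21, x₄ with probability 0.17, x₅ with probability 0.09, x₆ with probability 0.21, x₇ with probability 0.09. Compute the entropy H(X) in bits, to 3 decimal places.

H = −Σ pᵢ log₂ pᵢ.
−0.17·log₂(0.17) = 0.4346
−0.06·log₂(0.06) = 0.2435
−0.21·log₂(0.21) = 0.4728
−0.17·log₂(0.17) = 0.4346
−0.09·log₂(0.09) = 0.3127
−0.21·log₂(0.21) = 0.4728
−0.09·log₂(0.09) = 0.3127
Sum ≈ 2.6837 → 2.684 bits.

2.684 bits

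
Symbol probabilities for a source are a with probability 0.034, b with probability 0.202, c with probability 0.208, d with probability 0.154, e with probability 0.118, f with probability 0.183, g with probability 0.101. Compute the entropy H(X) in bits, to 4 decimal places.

H = −Σ pᵢ log₂ pᵢ.
−0.034·log₂(0.034) = 0.1659
−0.202·log₂(0.202) = 0.4661
−0.208·log₂(0.208) = 0.4712
−0.154·log₂(0.154) = 0.4156
−0.118·log₂(0.118) = 0.3638
−0.183·log₂(0.183) = 0.4484
−0.101·log₂(0.101) = 0.3341
Sum ≈ 2.6651 → 2.6651 bits.

2.6651 bits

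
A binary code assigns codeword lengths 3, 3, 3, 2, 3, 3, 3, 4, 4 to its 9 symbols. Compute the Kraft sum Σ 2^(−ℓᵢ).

1.125

With common denominator 2^4 = 16: Σ 2^(−ℓᵢ) = 2/16 + 2/16 + 2/16 + 4/16 + 2/16 + 2/16 + 2/16 + 1/16 + 1/16 = 18/16 = 1.125.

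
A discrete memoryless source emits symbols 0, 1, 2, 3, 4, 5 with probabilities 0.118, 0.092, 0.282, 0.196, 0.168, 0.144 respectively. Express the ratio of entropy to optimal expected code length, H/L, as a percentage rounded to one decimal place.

Entropy H = −Σ p log₂ p ≈ 2.4912 bits.
Huffman merges: 23/250+59/500→21/100; 18/125+21/125→39/125; 49/250+21/100→203/500; 141/500+39/125→297/500; 203/500+297/500→1. L = 1261/500 ≈ 2.5220.
Efficiency = H/L = 2.4912/2.5220 = 98.8%.

98.8%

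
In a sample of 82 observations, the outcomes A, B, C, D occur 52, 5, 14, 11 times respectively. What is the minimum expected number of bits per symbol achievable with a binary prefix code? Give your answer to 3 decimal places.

Probabilities are the counts divided by 82.
Repeatedly combine the two least-probable nodes; the expected code length is the sum of the merged weights.
merge 5/82 + 11/82 → 8/41
merge 7/41 + 8/41 → 15/41
merge 15/41 + 26/41 → 1
L = 8/41 + 15/41 + 1 = 64/41 ≈ 1.561 bits/symbol.

1.561 bits/symbol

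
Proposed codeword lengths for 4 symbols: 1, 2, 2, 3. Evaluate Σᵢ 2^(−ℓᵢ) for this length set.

1.125

With common denominator 2^3 = 8: Σ 2^(−ℓᵢ) = 4/8 + 2/8 + 2/8 + 1/8 = 9/8 = 1.125.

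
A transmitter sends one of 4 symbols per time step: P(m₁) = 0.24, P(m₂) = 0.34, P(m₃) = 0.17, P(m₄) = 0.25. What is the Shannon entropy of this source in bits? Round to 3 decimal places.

1.958 bits

H = −Σ pᵢ log₂ pᵢ.
−0.24·log₂(0.24) = 0.4941
−0.34·log₂(0.34) = 0.5292
−0.17·log₂(0.17) = 0.4346
−0.25·log₂(0.25) = 0.5000
Sum ≈ 1.9579 → 1.958 bits.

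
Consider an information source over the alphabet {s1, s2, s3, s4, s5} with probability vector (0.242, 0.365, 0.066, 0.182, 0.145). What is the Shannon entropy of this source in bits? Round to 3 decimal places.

2.136 bits

H = −Σ pᵢ log₂ pᵢ.
−0.242·log₂(0.242) = 0.4954
−0.365·log₂(0.365) = 0.5307
−0.066·log₂(0.066) = 0.2588
−0.182·log₂(0.182) = 0.4474
−0.145·log₂(0.145) = 0.4040
Sum ≈ 2.1362 → 2.136 bits.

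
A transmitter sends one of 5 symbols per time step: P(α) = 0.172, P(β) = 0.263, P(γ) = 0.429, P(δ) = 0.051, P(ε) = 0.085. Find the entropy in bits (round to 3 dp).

1.989 bits

H = −Σ pᵢ log₂ pᵢ.
−0.172·log₂(0.172) = 0.4368
−0.263·log₂(0.263) = 0.5068
−0.429·log₂(0.429) = 0.5238
−0.051·log₂(0.051) = 0.2190
−0.085·log₂(0.085) = 0.3023
Sum ≈ 1.9886 → 1.989 bits.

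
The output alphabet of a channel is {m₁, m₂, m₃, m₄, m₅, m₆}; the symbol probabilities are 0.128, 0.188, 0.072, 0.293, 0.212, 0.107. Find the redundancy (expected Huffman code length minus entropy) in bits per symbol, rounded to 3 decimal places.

0.041 bits

Entropy H = −Σ p log₂ p ≈ 2.4446 bits.
Huffman merges: 9/125+107/1000→179/1000; 16/125+179/1000→307/1000; 47/250+53/250→2/5; 293/1000+307/1000→3/5; 2/5+3/5→1. L = 1243/500 ≈ 2.4860.
L − H = 2.4860 − 2.4446 = 0.041 bits.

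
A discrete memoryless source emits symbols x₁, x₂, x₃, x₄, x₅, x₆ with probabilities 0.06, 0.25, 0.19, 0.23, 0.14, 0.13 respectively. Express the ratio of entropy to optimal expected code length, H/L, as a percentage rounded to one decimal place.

97.9%

Entropy H = −Σ p log₂ p ≈ 2.4662 bits.
Huffman merges: 3/50+13/100→19/100; 7/50+19/100→33/100; 19/100+23/100→21/50; 1/4+33/100→29/50; 21/50+29/50→1. L = 63/25 ≈ 2.5200.
Efficiency = H/L = 2.4662/2.5200 = 97.9%.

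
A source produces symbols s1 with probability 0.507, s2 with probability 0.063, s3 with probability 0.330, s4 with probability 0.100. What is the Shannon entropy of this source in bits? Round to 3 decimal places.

H = −Σ pᵢ log₂ pᵢ.
−0.507·log₂(0.507) = 0.4968
−0.063·log₂(0.063) = 0.2513
−0.330·log₂(0.330) = 0.5278
−0.100·log₂(0.100) = 0.3322
Sum ≈ 1.6081 → 1.608 bits.

1.608 bits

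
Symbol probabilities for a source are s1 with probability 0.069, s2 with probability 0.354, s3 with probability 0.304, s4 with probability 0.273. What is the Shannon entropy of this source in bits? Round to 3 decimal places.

H = −Σ pᵢ log₂ pᵢ.
−0.069·log₂(0.069) = 0.2662
−0.354·log₂(0.354) = 0.5304
−0.304·log₂(0.304) = 0.5222
−0.273·log₂(0.273) = 0.5113
Sum ≈ 1.8301 → 1.830 bits.

1.830 bits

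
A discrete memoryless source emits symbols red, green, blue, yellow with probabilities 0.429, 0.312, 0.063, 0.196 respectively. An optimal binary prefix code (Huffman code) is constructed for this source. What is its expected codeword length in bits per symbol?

1.83 bits/symbol

Repeatedly combine the two least-probable nodes; the expected code length is the sum of the merged weights.
merge 63/1000 + 49/250 → 259/1000
merge 259/1000 + 39/125 → 571/1000
merge 429/1000 + 571/1000 → 1
L = 259/1000 + 571/1000 + 1 = 183/100 = 1.83 bits/symbol.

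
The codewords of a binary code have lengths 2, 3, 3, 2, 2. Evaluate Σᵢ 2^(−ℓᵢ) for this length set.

With common denominator 2^3 = 8: Σ 2^(−ℓᵢ) = 2/8 + 1/8 + 1/8 + 2/8 + 2/8 = 8/8 = 1.

1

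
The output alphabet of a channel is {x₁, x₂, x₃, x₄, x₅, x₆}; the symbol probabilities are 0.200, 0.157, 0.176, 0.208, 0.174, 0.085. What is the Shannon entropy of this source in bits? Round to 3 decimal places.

2.537 bits

H = −Σ pᵢ log₂ pᵢ.
−0.200·log₂(0.200) = 0.4644
−0.157·log₂(0.157) = 0.4194
−0.176·log₂(0.176) = 0.4411
−0.208·log₂(0.208) = 0.4712
−0.174·log₂(0.174) = 0.4390
−0.085·log₂(0.085) = 0.3023
Sum ≈ 2.5373 → 2.537 bits.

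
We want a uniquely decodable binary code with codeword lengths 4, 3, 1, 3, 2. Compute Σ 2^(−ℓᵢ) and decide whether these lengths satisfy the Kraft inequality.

With common denominator 2^4 = 16: Σ 2^(−ℓᵢ) = 1/16 + 2/16 + 8/16 + 2/16 + 4/16 = 17/16 = 1.0625.
Kraft's inequality requires Σ ≤ 1; here Σ = 1.0625 > 1, so no such prefix code exists.

1.0625; no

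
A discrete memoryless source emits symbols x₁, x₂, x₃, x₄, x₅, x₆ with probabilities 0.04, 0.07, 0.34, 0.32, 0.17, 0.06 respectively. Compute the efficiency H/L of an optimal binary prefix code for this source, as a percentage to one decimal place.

96.4%

Entropy H = −Σ p log₂ p ≈ 2.1876 bits.
Huffman merges: 1/25+3/50→1/10; 7/100+1/10→17/100; 17/100+17/100→17/50; 8/25+17/50→33/50; 17/50+33/50→1. L = 227/100 ≈ 2.2700.
Efficiency = H/L = 2.1876/2.2700 = 96.4%.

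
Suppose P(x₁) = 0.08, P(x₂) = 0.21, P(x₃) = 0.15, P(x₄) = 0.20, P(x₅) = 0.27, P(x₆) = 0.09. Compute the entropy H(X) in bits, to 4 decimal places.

H = −Σ pᵢ log₂ pᵢ.
−0.08·log₂(0.08) = 0.2915
−0.21·log₂(0.21) = 0.4728
−0.15·log₂(0.15) = 0.4105
−0.20·log₂(0.20) = 0.4644
−0.27·log₂(0.27) = 0.5100
−0.09·log₂(0.09) = 0.3127
Sum ≈ 2.4619 → 2.4619 bits.

2.4619 bits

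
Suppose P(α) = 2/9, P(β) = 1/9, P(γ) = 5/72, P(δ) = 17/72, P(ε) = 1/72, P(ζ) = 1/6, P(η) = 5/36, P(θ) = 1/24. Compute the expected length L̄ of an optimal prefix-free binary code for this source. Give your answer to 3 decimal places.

Repeatedly combine the two least-probable nodes; the expected code length is the sum of the merged weights.
merge 1/72 + 1/24 → 1/18
merge 1/18 + 5/72 → 1/8
merge 1/9 + 1/8 → 17/72
merge 5/36 + 1/6 → 11/36
merge 2/9 + 17/72 → 11/24
merge 17/72 + 11/36 → 13/24
merge 11/24 + 13/24 → 1
L = 1/18 + 1/8 + 17/72 + 11/36 + 11/24 + 13/24 + 1 = 49/18 ≈ 2.722 bits/symbol.

2.722 bits/symbol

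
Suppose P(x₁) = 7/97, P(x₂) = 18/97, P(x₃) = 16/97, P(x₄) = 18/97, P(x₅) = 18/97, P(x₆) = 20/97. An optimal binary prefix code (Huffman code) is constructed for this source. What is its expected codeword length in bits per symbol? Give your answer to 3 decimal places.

2.608 bits/symbol

Repeatedly combine the two least-probable nodes; the expected code length is the sum of the merged weights.
merge 7/97 + 16/97 → 23/97
merge 18/97 + 18/97 → 36/97
merge 18/97 + 20/97 → 38/97
merge 23/97 + 36/97 → 59/97
merge 38/97 + 59/97 → 1
L = 23/97 + 36/97 + 38/97 + 59/97 + 1 = 253/97 ≈ 2.608 bits/symbol.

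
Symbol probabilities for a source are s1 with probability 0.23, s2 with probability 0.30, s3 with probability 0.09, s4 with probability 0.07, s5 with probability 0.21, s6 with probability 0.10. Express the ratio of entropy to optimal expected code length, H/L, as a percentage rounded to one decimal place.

99.0%

Entropy H = −Σ p log₂ p ≈ 2.3950 bits.
Huffman merges: 7/100+9/100→4/25; 1/10+4/25→13/50; 21/100+23/100→11/25; 13/50+3/10→14/25; 11/25+14/25→1. L = 121/50 ≈ 2.4200.
Efficiency = H/L = 2.3950/2.4200 = 99.0%.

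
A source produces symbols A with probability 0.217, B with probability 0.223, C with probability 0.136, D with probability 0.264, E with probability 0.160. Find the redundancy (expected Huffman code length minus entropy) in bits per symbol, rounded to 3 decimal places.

0.013 bits

Entropy H = −Σ p log₂ p ≈ 2.2828 bits.
Huffman merges: 17/125+4/25→37/125; 217/1000+223/1000→11/25; 33/125+37/125→14/25; 11/25+14/25→1. L = 287/125 ≈ 2.2960.
L − H = 2.2960 − 2.2828 = 0.013 bits.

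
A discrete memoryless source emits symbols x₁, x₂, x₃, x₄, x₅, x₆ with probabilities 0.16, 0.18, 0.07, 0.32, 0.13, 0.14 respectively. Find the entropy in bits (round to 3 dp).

H = −Σ pᵢ log₂ pᵢ.
−0.16·log₂(0.16) = 0.4230
−0.18·log₂(0.18) = 0.4453
−0.07·log₂(0.07) = 0.2686
−0.32·log₂(0.32) = 0.5260
−0.13·log₂(0.13) = 0.3826
−0.14·log₂(0.14) = 0.3971
Sum ≈ 2.4427 → 2.443 bits.

2.443 bits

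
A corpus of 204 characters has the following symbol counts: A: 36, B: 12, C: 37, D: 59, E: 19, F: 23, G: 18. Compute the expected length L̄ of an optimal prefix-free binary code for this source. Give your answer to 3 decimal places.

Probabilities are the counts divided by 204.
Repeatedly combine the two least-probable nodes; the expected code length is the sum of the merged weights.
merge 1/17 + 3/34 → 5/34
merge 19/204 + 23/204 → 7/34
merge 5/34 + 3/17 → 11/34
merge 37/204 + 7/34 → 79/204
merge 59/204 + 11/34 → 125/204
merge 79/204 + 125/204 → 1
L = 5/34 + 7/34 + 11/34 + 79/204 + 125/204 + 1 = 91/34 ≈ 2.676 bits/symbol.

2.676 bits/symbol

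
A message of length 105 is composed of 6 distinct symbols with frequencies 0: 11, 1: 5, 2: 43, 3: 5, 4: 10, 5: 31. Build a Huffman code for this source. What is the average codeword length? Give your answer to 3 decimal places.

2.171 bits/symbol

Probabilities are the counts divided by 105.
Repeatedly combine the two least-probable nodes; the expected code length is the sum of the merged weights.
merge 1/21 + 1/21 → 2/21
merge 2/21 + 2/21 → 4/21
merge 11/105 + 4/21 → 31/105
merge 31/105 + 31/105 → 62/105
merge 43/105 + 62/105 → 1
L = 2/21 + 4/21 + 31/105 + 62/105 + 1 = 76/35 ≈ 2.171 bits/symbol.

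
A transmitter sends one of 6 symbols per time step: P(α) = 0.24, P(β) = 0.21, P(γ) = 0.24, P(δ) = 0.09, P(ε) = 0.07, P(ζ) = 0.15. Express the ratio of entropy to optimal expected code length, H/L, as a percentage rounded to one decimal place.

Entropy H = −Σ p log₂ p ≈ 2.4528 bits.
Huffman merges: 7/100+9/100→4/25; 3/20+4/25→31/100; 21/100+6/25→9/20; 6/25+31/100→11/20; 9/20+11/20→1. L = 247/100 ≈ 2.4700.
Efficiency = H/L = 2.4528/2.4700 = 99.3%.

99.3%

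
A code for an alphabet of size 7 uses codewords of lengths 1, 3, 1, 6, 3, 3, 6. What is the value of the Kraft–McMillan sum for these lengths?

1.40625

With common denominator 2^6 = 64: Σ 2^(−ℓᵢ) = 32/64 + 8/64 + 32/64 + 1/64 + 8/64 + 8/64 + 1/64 = 90/64 = 1.40625.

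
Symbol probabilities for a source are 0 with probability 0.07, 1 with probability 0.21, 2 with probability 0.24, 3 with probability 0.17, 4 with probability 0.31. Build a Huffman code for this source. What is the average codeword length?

Repeatedly combine the two least-probable nodes; the expected code length is the sum of the merged weights.
merge 7/100 + 17/100 → 6/25
merge 21/100 + 6/25 → 9/20
merge 6/25 + 31/100 → 11/20
merge 9/20 + 11/20 → 1
L = 6/25 + 9/20 + 11/20 + 1 = 56/25 = 2.24 bits/symbol.

2.24 bits/symbol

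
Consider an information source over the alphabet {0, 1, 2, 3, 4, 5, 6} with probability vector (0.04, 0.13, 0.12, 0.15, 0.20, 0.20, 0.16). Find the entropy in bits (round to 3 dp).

2.698 bits

H = −Σ pᵢ log₂ pᵢ.
−0.04·log₂(0.04) = 0.1858
−0.13·log₂(0.13) = 0.3826
−0.12·log₂(0.12) = 0.3671
−0.15·log₂(0.15) = 0.4105
−0.20·log₂(0.20) = 0.4644
−0.20·log₂(0.20) = 0.4644
−0.16·log₂(0.16) = 0.4230
Sum ≈ 2.6978 → 2.698 bits.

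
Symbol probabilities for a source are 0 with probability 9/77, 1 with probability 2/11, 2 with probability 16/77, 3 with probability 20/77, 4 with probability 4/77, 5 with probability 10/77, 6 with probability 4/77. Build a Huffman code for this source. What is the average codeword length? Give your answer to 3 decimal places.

2.636 bits/symbol

Repeatedly combine the two least-probable nodes; the expected code length is the sum of the merged weights.
merge 4/77 + 4/77 → 8/77
merge 8/77 + 9/77 → 17/77
merge 10/77 + 2/11 → 24/77
merge 16/77 + 17/77 → 3/7
merge 20/77 + 24/77 → 4/7
merge 3/7 + 4/7 → 1
L = 8/77 + 17/77 + 24/77 + 3/7 + 4/7 + 1 = 29/11 ≈ 2.636 bits/symbol.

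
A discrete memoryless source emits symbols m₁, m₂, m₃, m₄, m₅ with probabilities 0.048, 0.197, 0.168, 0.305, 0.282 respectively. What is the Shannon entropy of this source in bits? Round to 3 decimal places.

H = −Σ pᵢ log₂ pᵢ.
−0.048·log₂(0.048) = 0.2103
−0.197·log₂(0.197) = 0.4617
−0.168·log₂(0.168) = 0.4323
−0.305·log₂(0.305) = 0.5225
−0.282·log₂(0.282) = 0.5150
Sum ≈ 2.1418 → 2.142 bits.

2.142 bits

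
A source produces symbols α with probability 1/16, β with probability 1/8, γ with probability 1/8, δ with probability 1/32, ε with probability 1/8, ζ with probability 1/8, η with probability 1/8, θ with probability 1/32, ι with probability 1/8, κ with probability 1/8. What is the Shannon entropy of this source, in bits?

Each probability is a power of 1/2, so log₂(1/p) is an integer.
H = Σ p·log₂(1/p) = 1/16·4 + 1/8·3 + 1/8·3 + 1/32·5 + 1/8·3 + 1/8·3 + 1/8·3 + 1/32·5 + 1/8·3 + 1/8·3 = 3.1875 bits.

3.1875 bits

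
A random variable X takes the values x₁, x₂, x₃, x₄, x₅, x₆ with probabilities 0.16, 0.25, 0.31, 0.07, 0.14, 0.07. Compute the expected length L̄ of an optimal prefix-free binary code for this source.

2.42 bits/symbol

Repeatedly combine the two least-probable nodes; the expected code length is the sum of the merged weights.
merge 7/100 + 7/100 → 7/50
merge 7/50 + 7/50 → 7/25
merge 4/25 + 1/4 → 41/100
merge 7/25 + 31/100 → 59/100
merge 41/100 + 59/100 → 1
L = 7/50 + 7/25 + 41/100 + 59/100 + 1 = 121/50 = 2.42 bits/symbol.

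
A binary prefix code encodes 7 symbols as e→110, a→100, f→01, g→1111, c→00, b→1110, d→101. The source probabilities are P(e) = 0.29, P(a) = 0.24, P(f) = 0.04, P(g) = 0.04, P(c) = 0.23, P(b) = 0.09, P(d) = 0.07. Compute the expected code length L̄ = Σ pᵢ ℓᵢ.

2.86 bits/symbol

L̄ = Σ pᵢ·ℓᵢ = 0.29·3 + 0.24·3 + 0.04·2 + 0.04·4 + 0.23·2 + 0.09·4 + 0.07·3 = 2.86 bits/symbol.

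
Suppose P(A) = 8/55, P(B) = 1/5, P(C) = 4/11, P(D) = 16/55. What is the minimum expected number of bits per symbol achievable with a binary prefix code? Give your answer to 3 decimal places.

Repeatedly combine the two least-probable nodes; the expected code length is the sum of the merged weights.
merge 8/55 + 1/5 → 19/55
merge 16/55 + 19/55 → 7/11
merge 4/11 + 7/11 → 1
L = 19/55 + 7/11 + 1 = 109/55 ≈ 1.982 bits/symbol.

1.982 bits/symbol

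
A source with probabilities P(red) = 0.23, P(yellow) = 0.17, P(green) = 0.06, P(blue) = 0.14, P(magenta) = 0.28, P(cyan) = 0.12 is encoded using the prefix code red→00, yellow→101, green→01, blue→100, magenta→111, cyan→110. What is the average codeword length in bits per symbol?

2.71 bits/symbol

L̄ = Σ pᵢ·ℓᵢ = 0.23·2 + 0.17·3 + 0.06·2 + 0.14·3 + 0.28·3 + 0.12·3 = 2.71 bits/symbol.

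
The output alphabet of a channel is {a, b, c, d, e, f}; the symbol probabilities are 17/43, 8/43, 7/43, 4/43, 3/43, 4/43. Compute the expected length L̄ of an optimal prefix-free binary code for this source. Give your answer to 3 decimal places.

Repeatedly combine the two least-probable nodes; the expected code length is the sum of the merged weights.
merge 3/43 + 4/43 → 7/43
merge 4/43 + 7/43 → 11/43
merge 7/43 + 8/43 → 15/43
merge 11/43 + 15/43 → 26/43
merge 17/43 + 26/43 → 1
L = 7/43 + 11/43 + 15/43 + 26/43 + 1 = 102/43 ≈ 2.372 bits/symbol.

2.372 bits/symbol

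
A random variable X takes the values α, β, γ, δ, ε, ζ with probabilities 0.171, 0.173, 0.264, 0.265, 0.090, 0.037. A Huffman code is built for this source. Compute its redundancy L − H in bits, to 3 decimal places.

Entropy H = −Σ p log₂ p ≈ 2.3772 bits.
Huffman merges: 37/1000+9/100→127/1000; 127/1000+171/1000→149/500; 173/1000+33/125→437/1000; 53/200+149/500→563/1000; 437/1000+563/1000→1. L = 97/40 ≈ 2.4250.
L − H = 2.4250 − 2.3772 = 0.048 bits.

0.048 bits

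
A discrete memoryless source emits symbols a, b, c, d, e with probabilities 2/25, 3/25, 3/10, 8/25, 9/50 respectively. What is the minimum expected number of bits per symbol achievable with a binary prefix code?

2.2 bits/symbol

Repeatedly combine the two least-probable nodes; the expected code length is the sum of the merged weights.
merge 2/25 + 3/25 → 1/5
merge 9/50 + 1/5 → 19/50
merge 3/10 + 8/25 → 31/50
merge 19/50 + 31/50 → 1
L = 1/5 + 19/50 + 31/50 + 1 = 11/5 = 2.2 bits/symbol.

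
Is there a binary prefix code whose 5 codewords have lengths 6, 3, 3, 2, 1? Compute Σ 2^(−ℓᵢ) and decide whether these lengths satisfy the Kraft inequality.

1.015625; no

With common denominator 2^6 = 64: Σ 2^(−ℓᵢ) = 1/64 + 8/64 + 8/64 + 16/64 + 32/64 = 65/64 = 1.015625.
Kraft's inequality requires Σ ≤ 1; here Σ = 1.015625 > 1, so no such prefix code exists.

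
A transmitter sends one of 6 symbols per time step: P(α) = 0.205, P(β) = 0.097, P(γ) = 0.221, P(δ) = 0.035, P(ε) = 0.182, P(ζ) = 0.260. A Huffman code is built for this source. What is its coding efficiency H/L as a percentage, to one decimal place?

98.1%

Entropy H = −Σ p log₂ p ≈ 2.3984 bits.
Huffman merges: 7/200+97/1000→33/250; 33/250+91/500→157/500; 41/200+221/1000→213/500; 13/50+157/500→287/500; 213/500+287/500→1. L = 1223/500 ≈ 2.4460.
Efficiency = H/L = 2.3984/2.4460 = 98.1%.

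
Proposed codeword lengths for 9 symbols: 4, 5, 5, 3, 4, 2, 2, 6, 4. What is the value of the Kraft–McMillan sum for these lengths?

With common denominator 2^6 = 64: Σ 2^(−ℓᵢ) = 4/64 + 2/64 + 2/64 + 8/64 + 4/64 + 16/64 + 16/64 + 1/64 + 4/64 = 57/64 = 0.890625.

0.890625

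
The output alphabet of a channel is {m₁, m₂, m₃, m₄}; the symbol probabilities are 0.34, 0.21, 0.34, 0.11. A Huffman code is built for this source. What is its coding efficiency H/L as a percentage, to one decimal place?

Entropy H = −Σ p log₂ p ≈ 1.8815 bits.
Huffman merges: 11/100+21/100→8/25; 8/25+17/50→33/50; 17/50+33/50→1. L = 99/50 ≈ 1.9800.
Efficiency = H/L = 1.8815/1.9800 = 95.0%.

95.0%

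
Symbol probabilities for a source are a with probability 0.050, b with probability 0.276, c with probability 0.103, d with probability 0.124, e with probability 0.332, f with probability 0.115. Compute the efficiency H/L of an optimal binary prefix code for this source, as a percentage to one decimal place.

97.3%

Entropy H = −Σ p log₂ p ≈ 2.3269 bits.
Huffman merges: 1/20+103/1000→153/1000; 23/200+31/250→239/1000; 153/1000+239/1000→49/125; 69/250+83/250→76/125; 49/125+76/125→1. L = 299/125 ≈ 2.3920.
Efficiency = H/L = 2.3269/2.3920 = 97.3%.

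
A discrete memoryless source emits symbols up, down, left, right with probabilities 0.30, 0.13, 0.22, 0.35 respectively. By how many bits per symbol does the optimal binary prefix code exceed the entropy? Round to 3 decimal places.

0.086 bits

Entropy H = −Σ p log₂ p ≈ 1.9144 bits.
Huffman merges: 13/100+11/50→7/20; 3/10+7/20→13/20; 7/20+13/20→1. L = 2 ≈ 2.0000.
L − H = 2.0000 − 1.9144 = 0.086 bits.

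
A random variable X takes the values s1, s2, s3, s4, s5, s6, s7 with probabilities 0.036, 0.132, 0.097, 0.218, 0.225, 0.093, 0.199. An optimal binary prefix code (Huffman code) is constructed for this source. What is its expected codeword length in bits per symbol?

2.686 bits/symbol

Repeatedly combine the two least-probable nodes; the expected code length is the sum of the merged weights.
merge 9/250 + 93/1000 → 129/1000
merge 97/1000 + 129/1000 → 113/500
merge 33/250 + 199/1000 → 331/1000
merge 109/500 + 9/40 → 443/1000
merge 113/500 + 331/1000 → 557/1000
merge 443/1000 + 557/1000 → 1
L = 129/1000 + 113/500 + 331/1000 + 443/1000 + 557/1000 + 1 = 1343/500 = 2.686 bits/symbol.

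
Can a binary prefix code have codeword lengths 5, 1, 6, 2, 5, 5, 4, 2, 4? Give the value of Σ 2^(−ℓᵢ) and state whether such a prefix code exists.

With common denominator 2^6 = 64: Σ 2^(−ℓᵢ) = 2/64 + 32/64 + 1/64 + 16/64 + 2/64 + 2/64 + 4/64 + 16/64 + 4/64 = 79/64 = 1.234375.
Kraft's inequality requires Σ ≤ 1; here Σ = 1.234375 > 1, so no such prefix code exists.

1.234375; no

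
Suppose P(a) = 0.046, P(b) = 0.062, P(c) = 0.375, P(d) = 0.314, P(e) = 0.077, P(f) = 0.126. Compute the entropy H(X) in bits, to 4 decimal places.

H = −Σ pᵢ log₂ pᵢ.
−0.046·log₂(0.046) = 0.2043
−0.062·log₂(0.062) = 0.2487
−0.375·log₂(0.375) = 0.5306
−0.314·log₂(0.314) = 0.5247
−0.077·log₂(0.077) = 0.2848
−0.126·log₂(0.126) = 0.3766
Sum ≈ 2.1698 → 2.1698 bits.

2.1698 bits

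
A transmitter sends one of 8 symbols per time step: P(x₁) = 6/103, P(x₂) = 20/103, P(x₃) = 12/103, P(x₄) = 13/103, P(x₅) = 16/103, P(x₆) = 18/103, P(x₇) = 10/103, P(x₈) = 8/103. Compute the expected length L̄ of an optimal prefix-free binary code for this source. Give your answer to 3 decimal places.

2.942 bits/symbol

Repeatedly combine the two least-probable nodes; the expected code length is the sum of the merged weights.
merge 6/103 + 8/103 → 14/103
merge 10/103 + 12/103 → 22/103
merge 13/103 + 14/103 → 27/103
merge 16/103 + 18/103 → 34/103
merge 20/103 + 22/103 → 42/103
merge 27/103 + 34/103 → 61/103
merge 42/103 + 61/103 → 1
L = 14/103 + 22/103 + 27/103 + 34/103 + 42/103 + 61/103 + 1 = 303/103 ≈ 2.942 bits/symbol.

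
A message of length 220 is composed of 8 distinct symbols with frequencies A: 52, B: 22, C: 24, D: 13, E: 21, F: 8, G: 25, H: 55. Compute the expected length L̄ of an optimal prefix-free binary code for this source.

Probabilities are the counts divided by 220.
Repeatedly combine the two least-probable nodes; the expected code length is the sum of the merged weights.
merge 2/55 + 13/220 → 21/220
merge 21/220 + 21/220 → 21/110
merge 1/10 + 6/55 → 23/110
merge 5/44 + 21/110 → 67/220
merge 23/110 + 13/55 → 49/110
merge 1/4 + 67/220 → 61/110
merge 49/110 + 61/110 → 1
L = 21/220 + 21/110 + 23/110 + 67/220 + 49/110 + 61/110 + 1 = 14/5 = 2.8 bits/symbol.

2.8 bits/symbol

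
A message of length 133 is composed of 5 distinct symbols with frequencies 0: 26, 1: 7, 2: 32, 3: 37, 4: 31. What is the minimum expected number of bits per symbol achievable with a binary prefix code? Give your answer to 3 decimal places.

2.248 bits/symbol

Probabilities are the counts divided by 133.
Repeatedly combine the two least-probable nodes; the expected code length is the sum of the merged weights.
merge 1/19 + 26/133 → 33/133
merge 31/133 + 32/133 → 9/19
merge 33/133 + 37/133 → 10/19
merge 9/19 + 10/19 → 1
L = 33/133 + 9/19 + 10/19 + 1 = 299/133 ≈ 2.248 bits/symbol.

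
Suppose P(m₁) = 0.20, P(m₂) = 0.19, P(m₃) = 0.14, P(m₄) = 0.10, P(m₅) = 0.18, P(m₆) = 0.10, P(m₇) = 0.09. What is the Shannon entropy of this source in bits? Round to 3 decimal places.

2.739 bits

H = −Σ pᵢ log₂ pᵢ.
−0.20·log₂(0.20) = 0.4644
−0.19·log₂(0.19) = 0.4552
−0.14·log₂(0.14) = 0.3971
−0.10·log₂(0.10) = 0.3322
−0.18·log₂(0.18) = 0.4453
−0.10·log₂(0.10) = 0.3322
−0.09·log₂(0.09) = 0.3127
Sum ≈ 2.7391 → 2.739 bits.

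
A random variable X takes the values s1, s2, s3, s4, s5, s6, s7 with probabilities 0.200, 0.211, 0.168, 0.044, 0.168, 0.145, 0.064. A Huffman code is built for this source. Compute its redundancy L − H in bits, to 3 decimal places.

0.038 bits

Entropy H = −Σ p log₂ p ≈ 2.6587 bits.
Huffman merges: 11/250+8/125→27/250; 27/250+29/200→253/1000; 21/125+21/125→42/125; 1/5+211/1000→411/1000; 253/1000+42/125→589/1000; 411/1000+589/1000→1. L = 2697/1000 ≈ 2.6970.
L − H = 2.6970 − 2.6587 = 0.038 bits.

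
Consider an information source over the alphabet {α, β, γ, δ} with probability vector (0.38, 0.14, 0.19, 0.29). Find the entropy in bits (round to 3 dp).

1.901 bits

H = −Σ pᵢ log₂ pᵢ.
−0.38·log₂(0.38) = 0.5305
−0.14·log₂(0.14) = 0.3971
−0.19·log₂(0.19) = 0.4552
−0.29·log₂(0.29) = 0.5179
Sum ≈ 1.9007 → 1.901 bits.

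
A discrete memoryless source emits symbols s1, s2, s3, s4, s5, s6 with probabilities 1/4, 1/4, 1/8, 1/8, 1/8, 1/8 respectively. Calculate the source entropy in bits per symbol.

2.5 bits

Each probability is a power of 1/2, so log₂(1/p) is an integer.
H = Σ p·log₂(1/p) = 1/4·2 + 1/4·2 + 1/8·3 + 1/8·3 + 1/8·3 + 1/8·3 = 2.5 bits.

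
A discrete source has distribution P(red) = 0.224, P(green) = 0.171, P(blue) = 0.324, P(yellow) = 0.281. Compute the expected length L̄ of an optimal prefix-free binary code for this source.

2 bits/symbol

Repeatedly combine the two least-probable nodes; the expected code length is the sum of the merged weights.
merge 171/1000 + 28/125 → 79/200
merge 281/1000 + 81/250 → 121/200
merge 79/200 + 121/200 → 1
L = 79/200 + 121/200 + 1 = 2 bits/symbol.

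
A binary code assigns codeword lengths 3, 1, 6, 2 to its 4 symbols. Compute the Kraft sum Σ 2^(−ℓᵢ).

0.890625

With common denominator 2^6 = 64: Σ 2^(−ℓᵢ) = 8/64 + 32/64 + 1/64 + 16/64 = 57/64 = 0.890625.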